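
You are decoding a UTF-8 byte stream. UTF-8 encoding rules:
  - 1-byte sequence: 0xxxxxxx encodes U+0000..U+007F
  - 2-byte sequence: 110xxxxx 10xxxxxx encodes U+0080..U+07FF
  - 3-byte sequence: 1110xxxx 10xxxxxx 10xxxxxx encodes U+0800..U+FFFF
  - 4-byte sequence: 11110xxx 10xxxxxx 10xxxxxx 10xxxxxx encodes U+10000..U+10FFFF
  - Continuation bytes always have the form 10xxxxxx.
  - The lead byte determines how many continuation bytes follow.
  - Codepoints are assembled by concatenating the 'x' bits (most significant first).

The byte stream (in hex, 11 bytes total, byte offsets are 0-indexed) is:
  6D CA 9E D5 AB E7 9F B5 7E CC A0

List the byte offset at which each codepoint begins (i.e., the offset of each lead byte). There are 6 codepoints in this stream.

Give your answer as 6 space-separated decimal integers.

Answer: 0 1 3 5 8 9

Derivation:
Byte[0]=6D: 1-byte ASCII. cp=U+006D
Byte[1]=CA: 2-byte lead, need 1 cont bytes. acc=0xA
Byte[2]=9E: continuation. acc=(acc<<6)|0x1E=0x29E
Completed: cp=U+029E (starts at byte 1)
Byte[3]=D5: 2-byte lead, need 1 cont bytes. acc=0x15
Byte[4]=AB: continuation. acc=(acc<<6)|0x2B=0x56B
Completed: cp=U+056B (starts at byte 3)
Byte[5]=E7: 3-byte lead, need 2 cont bytes. acc=0x7
Byte[6]=9F: continuation. acc=(acc<<6)|0x1F=0x1DF
Byte[7]=B5: continuation. acc=(acc<<6)|0x35=0x77F5
Completed: cp=U+77F5 (starts at byte 5)
Byte[8]=7E: 1-byte ASCII. cp=U+007E
Byte[9]=CC: 2-byte lead, need 1 cont bytes. acc=0xC
Byte[10]=A0: continuation. acc=(acc<<6)|0x20=0x320
Completed: cp=U+0320 (starts at byte 9)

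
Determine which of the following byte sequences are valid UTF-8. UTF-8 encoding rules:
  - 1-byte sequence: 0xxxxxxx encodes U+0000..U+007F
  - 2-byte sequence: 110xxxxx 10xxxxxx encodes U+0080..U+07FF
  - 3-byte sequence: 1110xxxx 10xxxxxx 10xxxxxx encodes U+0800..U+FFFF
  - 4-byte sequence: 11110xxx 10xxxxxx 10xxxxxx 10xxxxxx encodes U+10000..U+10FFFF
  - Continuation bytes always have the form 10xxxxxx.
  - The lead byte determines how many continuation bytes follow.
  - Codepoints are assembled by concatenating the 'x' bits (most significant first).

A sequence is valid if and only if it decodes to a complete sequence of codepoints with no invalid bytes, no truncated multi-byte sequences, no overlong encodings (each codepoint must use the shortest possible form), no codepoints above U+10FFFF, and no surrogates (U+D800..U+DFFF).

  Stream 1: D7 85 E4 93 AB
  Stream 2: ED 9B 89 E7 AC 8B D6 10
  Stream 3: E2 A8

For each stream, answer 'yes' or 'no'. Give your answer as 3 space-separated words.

Answer: yes no no

Derivation:
Stream 1: decodes cleanly. VALID
Stream 2: error at byte offset 7. INVALID
Stream 3: error at byte offset 2. INVALID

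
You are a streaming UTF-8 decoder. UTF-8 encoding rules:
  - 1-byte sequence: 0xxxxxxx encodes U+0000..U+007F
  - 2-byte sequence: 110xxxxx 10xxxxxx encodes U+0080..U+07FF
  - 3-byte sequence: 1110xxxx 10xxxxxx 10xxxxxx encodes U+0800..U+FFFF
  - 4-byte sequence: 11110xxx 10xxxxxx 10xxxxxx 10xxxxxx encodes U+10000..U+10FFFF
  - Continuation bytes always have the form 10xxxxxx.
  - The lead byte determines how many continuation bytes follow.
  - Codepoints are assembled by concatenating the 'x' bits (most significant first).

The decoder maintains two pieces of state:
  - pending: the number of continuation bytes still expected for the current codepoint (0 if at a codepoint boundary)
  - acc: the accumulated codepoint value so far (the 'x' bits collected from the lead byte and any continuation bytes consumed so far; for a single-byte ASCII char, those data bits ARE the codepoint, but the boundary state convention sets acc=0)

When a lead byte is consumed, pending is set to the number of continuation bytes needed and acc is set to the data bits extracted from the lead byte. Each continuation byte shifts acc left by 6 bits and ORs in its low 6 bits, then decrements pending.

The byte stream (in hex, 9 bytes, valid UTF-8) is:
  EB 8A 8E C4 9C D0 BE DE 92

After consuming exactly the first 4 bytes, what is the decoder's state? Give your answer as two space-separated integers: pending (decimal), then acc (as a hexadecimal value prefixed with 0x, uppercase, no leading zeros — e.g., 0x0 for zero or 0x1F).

Byte[0]=EB: 3-byte lead. pending=2, acc=0xB
Byte[1]=8A: continuation. acc=(acc<<6)|0x0A=0x2CA, pending=1
Byte[2]=8E: continuation. acc=(acc<<6)|0x0E=0xB28E, pending=0
Byte[3]=C4: 2-byte lead. pending=1, acc=0x4

Answer: 1 0x4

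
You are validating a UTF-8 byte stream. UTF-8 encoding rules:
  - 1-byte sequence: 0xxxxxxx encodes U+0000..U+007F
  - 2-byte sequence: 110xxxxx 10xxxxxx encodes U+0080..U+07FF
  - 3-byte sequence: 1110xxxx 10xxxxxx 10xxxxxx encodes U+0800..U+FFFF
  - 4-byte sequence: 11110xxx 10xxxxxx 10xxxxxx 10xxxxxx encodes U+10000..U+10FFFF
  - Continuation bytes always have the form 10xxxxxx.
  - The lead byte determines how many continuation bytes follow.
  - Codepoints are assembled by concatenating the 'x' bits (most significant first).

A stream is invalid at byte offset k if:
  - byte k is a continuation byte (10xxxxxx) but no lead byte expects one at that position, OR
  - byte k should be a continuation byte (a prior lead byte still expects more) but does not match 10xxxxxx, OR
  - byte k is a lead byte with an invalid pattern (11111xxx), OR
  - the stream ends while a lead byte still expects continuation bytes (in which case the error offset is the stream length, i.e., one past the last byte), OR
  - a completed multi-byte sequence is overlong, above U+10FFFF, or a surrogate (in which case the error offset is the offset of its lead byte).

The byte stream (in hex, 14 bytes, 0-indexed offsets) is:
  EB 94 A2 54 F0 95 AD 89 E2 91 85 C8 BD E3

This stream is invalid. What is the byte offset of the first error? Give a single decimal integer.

Answer: 14

Derivation:
Byte[0]=EB: 3-byte lead, need 2 cont bytes. acc=0xB
Byte[1]=94: continuation. acc=(acc<<6)|0x14=0x2D4
Byte[2]=A2: continuation. acc=(acc<<6)|0x22=0xB522
Completed: cp=U+B522 (starts at byte 0)
Byte[3]=54: 1-byte ASCII. cp=U+0054
Byte[4]=F0: 4-byte lead, need 3 cont bytes. acc=0x0
Byte[5]=95: continuation. acc=(acc<<6)|0x15=0x15
Byte[6]=AD: continuation. acc=(acc<<6)|0x2D=0x56D
Byte[7]=89: continuation. acc=(acc<<6)|0x09=0x15B49
Completed: cp=U+15B49 (starts at byte 4)
Byte[8]=E2: 3-byte lead, need 2 cont bytes. acc=0x2
Byte[9]=91: continuation. acc=(acc<<6)|0x11=0x91
Byte[10]=85: continuation. acc=(acc<<6)|0x05=0x2445
Completed: cp=U+2445 (starts at byte 8)
Byte[11]=C8: 2-byte lead, need 1 cont bytes. acc=0x8
Byte[12]=BD: continuation. acc=(acc<<6)|0x3D=0x23D
Completed: cp=U+023D (starts at byte 11)
Byte[13]=E3: 3-byte lead, need 2 cont bytes. acc=0x3
Byte[14]: stream ended, expected continuation. INVALID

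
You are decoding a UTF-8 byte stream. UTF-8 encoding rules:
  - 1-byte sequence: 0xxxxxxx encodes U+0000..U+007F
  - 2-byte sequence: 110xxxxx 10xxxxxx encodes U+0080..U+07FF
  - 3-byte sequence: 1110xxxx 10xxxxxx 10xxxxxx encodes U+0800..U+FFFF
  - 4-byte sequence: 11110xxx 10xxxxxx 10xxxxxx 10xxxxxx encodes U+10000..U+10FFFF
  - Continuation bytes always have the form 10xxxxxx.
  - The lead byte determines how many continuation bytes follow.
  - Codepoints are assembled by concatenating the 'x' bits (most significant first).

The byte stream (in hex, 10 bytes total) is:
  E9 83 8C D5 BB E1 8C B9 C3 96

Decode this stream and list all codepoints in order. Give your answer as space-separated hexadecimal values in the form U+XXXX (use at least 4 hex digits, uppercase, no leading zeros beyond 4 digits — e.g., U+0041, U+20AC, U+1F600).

Answer: U+90CC U+057B U+1339 U+00D6

Derivation:
Byte[0]=E9: 3-byte lead, need 2 cont bytes. acc=0x9
Byte[1]=83: continuation. acc=(acc<<6)|0x03=0x243
Byte[2]=8C: continuation. acc=(acc<<6)|0x0C=0x90CC
Completed: cp=U+90CC (starts at byte 0)
Byte[3]=D5: 2-byte lead, need 1 cont bytes. acc=0x15
Byte[4]=BB: continuation. acc=(acc<<6)|0x3B=0x57B
Completed: cp=U+057B (starts at byte 3)
Byte[5]=E1: 3-byte lead, need 2 cont bytes. acc=0x1
Byte[6]=8C: continuation. acc=(acc<<6)|0x0C=0x4C
Byte[7]=B9: continuation. acc=(acc<<6)|0x39=0x1339
Completed: cp=U+1339 (starts at byte 5)
Byte[8]=C3: 2-byte lead, need 1 cont bytes. acc=0x3
Byte[9]=96: continuation. acc=(acc<<6)|0x16=0xD6
Completed: cp=U+00D6 (starts at byte 8)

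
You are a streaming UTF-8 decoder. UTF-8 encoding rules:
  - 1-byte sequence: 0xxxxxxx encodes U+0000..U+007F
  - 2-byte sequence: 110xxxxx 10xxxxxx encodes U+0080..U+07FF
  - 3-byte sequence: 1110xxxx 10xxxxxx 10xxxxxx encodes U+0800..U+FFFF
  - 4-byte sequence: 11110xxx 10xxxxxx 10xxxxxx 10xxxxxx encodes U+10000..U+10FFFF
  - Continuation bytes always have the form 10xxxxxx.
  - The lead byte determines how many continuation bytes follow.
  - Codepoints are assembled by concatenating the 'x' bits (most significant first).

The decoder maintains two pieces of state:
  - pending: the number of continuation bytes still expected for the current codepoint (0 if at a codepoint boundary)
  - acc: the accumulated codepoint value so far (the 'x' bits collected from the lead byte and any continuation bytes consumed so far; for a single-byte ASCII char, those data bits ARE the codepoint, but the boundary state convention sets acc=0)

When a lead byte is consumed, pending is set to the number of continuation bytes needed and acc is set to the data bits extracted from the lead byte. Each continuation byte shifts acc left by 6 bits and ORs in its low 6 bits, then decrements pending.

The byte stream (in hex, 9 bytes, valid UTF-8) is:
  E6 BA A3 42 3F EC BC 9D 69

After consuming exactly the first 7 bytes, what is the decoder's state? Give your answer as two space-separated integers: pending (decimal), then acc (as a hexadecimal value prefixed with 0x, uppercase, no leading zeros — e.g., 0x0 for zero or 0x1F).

Byte[0]=E6: 3-byte lead. pending=2, acc=0x6
Byte[1]=BA: continuation. acc=(acc<<6)|0x3A=0x1BA, pending=1
Byte[2]=A3: continuation. acc=(acc<<6)|0x23=0x6EA3, pending=0
Byte[3]=42: 1-byte. pending=0, acc=0x0
Byte[4]=3F: 1-byte. pending=0, acc=0x0
Byte[5]=EC: 3-byte lead. pending=2, acc=0xC
Byte[6]=BC: continuation. acc=(acc<<6)|0x3C=0x33C, pending=1

Answer: 1 0x33C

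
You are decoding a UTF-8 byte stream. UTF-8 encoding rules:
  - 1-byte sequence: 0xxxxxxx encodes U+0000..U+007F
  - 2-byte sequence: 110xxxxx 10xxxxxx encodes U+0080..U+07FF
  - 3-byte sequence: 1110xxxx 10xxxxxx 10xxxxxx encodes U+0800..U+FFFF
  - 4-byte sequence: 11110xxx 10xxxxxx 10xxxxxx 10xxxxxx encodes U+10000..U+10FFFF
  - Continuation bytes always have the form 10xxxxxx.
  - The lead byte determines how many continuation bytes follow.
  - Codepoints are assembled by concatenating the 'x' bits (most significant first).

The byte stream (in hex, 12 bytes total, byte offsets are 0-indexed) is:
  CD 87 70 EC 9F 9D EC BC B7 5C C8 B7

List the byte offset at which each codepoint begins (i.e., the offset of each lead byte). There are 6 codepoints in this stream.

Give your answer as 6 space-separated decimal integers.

Byte[0]=CD: 2-byte lead, need 1 cont bytes. acc=0xD
Byte[1]=87: continuation. acc=(acc<<6)|0x07=0x347
Completed: cp=U+0347 (starts at byte 0)
Byte[2]=70: 1-byte ASCII. cp=U+0070
Byte[3]=EC: 3-byte lead, need 2 cont bytes. acc=0xC
Byte[4]=9F: continuation. acc=(acc<<6)|0x1F=0x31F
Byte[5]=9D: continuation. acc=(acc<<6)|0x1D=0xC7DD
Completed: cp=U+C7DD (starts at byte 3)
Byte[6]=EC: 3-byte lead, need 2 cont bytes. acc=0xC
Byte[7]=BC: continuation. acc=(acc<<6)|0x3C=0x33C
Byte[8]=B7: continuation. acc=(acc<<6)|0x37=0xCF37
Completed: cp=U+CF37 (starts at byte 6)
Byte[9]=5C: 1-byte ASCII. cp=U+005C
Byte[10]=C8: 2-byte lead, need 1 cont bytes. acc=0x8
Byte[11]=B7: continuation. acc=(acc<<6)|0x37=0x237
Completed: cp=U+0237 (starts at byte 10)

Answer: 0 2 3 6 9 10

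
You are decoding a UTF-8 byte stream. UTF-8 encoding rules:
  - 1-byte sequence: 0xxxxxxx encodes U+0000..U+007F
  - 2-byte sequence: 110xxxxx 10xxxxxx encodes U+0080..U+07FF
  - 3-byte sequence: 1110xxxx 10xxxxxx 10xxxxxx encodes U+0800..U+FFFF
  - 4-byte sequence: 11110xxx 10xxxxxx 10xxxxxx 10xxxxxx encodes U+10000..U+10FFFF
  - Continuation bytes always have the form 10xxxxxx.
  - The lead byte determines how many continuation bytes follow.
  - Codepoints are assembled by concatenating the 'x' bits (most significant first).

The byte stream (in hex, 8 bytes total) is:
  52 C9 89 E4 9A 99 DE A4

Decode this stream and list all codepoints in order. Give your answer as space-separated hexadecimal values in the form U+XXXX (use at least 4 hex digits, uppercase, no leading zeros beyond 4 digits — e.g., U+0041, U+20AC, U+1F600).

Answer: U+0052 U+0249 U+4699 U+07A4

Derivation:
Byte[0]=52: 1-byte ASCII. cp=U+0052
Byte[1]=C9: 2-byte lead, need 1 cont bytes. acc=0x9
Byte[2]=89: continuation. acc=(acc<<6)|0x09=0x249
Completed: cp=U+0249 (starts at byte 1)
Byte[3]=E4: 3-byte lead, need 2 cont bytes. acc=0x4
Byte[4]=9A: continuation. acc=(acc<<6)|0x1A=0x11A
Byte[5]=99: continuation. acc=(acc<<6)|0x19=0x4699
Completed: cp=U+4699 (starts at byte 3)
Byte[6]=DE: 2-byte lead, need 1 cont bytes. acc=0x1E
Byte[7]=A4: continuation. acc=(acc<<6)|0x24=0x7A4
Completed: cp=U+07A4 (starts at byte 6)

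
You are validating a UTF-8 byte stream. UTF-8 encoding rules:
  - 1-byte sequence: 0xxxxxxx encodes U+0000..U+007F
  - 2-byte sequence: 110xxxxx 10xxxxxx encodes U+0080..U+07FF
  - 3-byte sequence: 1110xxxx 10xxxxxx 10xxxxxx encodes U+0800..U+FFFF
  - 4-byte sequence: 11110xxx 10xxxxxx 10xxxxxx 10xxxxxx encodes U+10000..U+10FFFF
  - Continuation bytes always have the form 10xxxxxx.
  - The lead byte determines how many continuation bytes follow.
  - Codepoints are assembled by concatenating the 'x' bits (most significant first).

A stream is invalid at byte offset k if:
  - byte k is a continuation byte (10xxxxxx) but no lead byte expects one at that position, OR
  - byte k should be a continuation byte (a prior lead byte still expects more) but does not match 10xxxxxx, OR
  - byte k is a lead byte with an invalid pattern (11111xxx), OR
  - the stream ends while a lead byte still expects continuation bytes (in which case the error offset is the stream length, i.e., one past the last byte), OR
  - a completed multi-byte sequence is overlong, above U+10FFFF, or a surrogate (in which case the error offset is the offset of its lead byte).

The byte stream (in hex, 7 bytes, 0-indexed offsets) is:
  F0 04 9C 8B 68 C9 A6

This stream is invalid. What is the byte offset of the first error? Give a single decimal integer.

Answer: 1

Derivation:
Byte[0]=F0: 4-byte lead, need 3 cont bytes. acc=0x0
Byte[1]=04: expected 10xxxxxx continuation. INVALID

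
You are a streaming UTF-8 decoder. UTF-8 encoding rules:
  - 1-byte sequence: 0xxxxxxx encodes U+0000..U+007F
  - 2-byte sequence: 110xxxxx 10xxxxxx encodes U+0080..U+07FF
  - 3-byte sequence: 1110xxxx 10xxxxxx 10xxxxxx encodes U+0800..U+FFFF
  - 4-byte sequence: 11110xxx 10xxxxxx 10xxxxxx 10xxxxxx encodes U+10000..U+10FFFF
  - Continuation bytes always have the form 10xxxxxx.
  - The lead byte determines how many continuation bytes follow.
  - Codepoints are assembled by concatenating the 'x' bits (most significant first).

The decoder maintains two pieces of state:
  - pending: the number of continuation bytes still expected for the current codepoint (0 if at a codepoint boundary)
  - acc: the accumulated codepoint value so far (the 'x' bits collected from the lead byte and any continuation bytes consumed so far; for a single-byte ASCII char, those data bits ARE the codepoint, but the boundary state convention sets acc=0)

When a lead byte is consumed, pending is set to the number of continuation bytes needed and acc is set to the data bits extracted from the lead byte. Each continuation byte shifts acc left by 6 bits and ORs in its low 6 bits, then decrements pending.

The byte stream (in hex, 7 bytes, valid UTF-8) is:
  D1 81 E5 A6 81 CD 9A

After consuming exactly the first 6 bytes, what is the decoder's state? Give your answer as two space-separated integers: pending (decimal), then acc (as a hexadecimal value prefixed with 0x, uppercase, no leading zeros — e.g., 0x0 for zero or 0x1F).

Answer: 1 0xD

Derivation:
Byte[0]=D1: 2-byte lead. pending=1, acc=0x11
Byte[1]=81: continuation. acc=(acc<<6)|0x01=0x441, pending=0
Byte[2]=E5: 3-byte lead. pending=2, acc=0x5
Byte[3]=A6: continuation. acc=(acc<<6)|0x26=0x166, pending=1
Byte[4]=81: continuation. acc=(acc<<6)|0x01=0x5981, pending=0
Byte[5]=CD: 2-byte lead. pending=1, acc=0xD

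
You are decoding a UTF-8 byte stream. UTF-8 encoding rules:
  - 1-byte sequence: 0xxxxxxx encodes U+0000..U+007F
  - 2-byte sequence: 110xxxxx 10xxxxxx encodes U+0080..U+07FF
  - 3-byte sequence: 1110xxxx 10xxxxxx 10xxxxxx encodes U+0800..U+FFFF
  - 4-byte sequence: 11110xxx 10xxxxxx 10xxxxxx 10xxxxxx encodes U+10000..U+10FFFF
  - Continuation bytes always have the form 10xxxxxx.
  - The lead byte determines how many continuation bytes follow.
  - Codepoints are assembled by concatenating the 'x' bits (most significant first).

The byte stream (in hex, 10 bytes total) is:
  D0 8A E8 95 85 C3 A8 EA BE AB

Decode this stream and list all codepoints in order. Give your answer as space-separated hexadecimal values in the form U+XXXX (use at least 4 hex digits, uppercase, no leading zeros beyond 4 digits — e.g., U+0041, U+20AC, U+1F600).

Answer: U+040A U+8545 U+00E8 U+AFAB

Derivation:
Byte[0]=D0: 2-byte lead, need 1 cont bytes. acc=0x10
Byte[1]=8A: continuation. acc=(acc<<6)|0x0A=0x40A
Completed: cp=U+040A (starts at byte 0)
Byte[2]=E8: 3-byte lead, need 2 cont bytes. acc=0x8
Byte[3]=95: continuation. acc=(acc<<6)|0x15=0x215
Byte[4]=85: continuation. acc=(acc<<6)|0x05=0x8545
Completed: cp=U+8545 (starts at byte 2)
Byte[5]=C3: 2-byte lead, need 1 cont bytes. acc=0x3
Byte[6]=A8: continuation. acc=(acc<<6)|0x28=0xE8
Completed: cp=U+00E8 (starts at byte 5)
Byte[7]=EA: 3-byte lead, need 2 cont bytes. acc=0xA
Byte[8]=BE: continuation. acc=(acc<<6)|0x3E=0x2BE
Byte[9]=AB: continuation. acc=(acc<<6)|0x2B=0xAFAB
Completed: cp=U+AFAB (starts at byte 7)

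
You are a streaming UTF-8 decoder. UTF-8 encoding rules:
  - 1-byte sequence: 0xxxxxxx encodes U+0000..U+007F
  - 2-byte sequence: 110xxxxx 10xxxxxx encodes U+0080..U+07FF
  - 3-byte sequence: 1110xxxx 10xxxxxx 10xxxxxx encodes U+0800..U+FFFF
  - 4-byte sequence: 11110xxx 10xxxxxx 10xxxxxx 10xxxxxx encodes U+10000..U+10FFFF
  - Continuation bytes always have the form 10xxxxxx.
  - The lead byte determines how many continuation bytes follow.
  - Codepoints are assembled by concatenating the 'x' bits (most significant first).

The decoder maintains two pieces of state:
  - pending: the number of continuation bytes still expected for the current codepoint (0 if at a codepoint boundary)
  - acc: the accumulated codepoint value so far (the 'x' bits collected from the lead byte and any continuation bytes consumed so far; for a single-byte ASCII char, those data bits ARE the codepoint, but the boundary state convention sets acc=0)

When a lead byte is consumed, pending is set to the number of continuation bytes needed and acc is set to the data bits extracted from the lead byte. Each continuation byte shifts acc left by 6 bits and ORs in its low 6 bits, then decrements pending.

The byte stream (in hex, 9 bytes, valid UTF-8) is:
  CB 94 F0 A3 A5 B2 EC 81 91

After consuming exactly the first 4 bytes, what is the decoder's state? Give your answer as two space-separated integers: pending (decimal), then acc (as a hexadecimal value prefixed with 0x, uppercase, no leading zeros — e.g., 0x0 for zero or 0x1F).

Byte[0]=CB: 2-byte lead. pending=1, acc=0xB
Byte[1]=94: continuation. acc=(acc<<6)|0x14=0x2D4, pending=0
Byte[2]=F0: 4-byte lead. pending=3, acc=0x0
Byte[3]=A3: continuation. acc=(acc<<6)|0x23=0x23, pending=2

Answer: 2 0x23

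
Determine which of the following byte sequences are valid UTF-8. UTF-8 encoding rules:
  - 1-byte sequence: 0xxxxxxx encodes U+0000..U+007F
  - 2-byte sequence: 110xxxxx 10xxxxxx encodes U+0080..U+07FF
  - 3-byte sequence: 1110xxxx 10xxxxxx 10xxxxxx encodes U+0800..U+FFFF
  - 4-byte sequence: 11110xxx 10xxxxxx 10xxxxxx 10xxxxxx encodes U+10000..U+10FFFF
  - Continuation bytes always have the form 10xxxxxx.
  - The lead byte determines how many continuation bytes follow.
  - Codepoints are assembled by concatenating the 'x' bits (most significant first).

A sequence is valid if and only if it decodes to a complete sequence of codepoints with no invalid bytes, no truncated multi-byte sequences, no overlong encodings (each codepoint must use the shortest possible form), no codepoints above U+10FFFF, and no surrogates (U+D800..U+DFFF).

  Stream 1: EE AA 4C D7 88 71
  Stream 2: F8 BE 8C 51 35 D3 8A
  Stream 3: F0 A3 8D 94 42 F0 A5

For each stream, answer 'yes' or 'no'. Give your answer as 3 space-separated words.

Answer: no no no

Derivation:
Stream 1: error at byte offset 2. INVALID
Stream 2: error at byte offset 0. INVALID
Stream 3: error at byte offset 7. INVALID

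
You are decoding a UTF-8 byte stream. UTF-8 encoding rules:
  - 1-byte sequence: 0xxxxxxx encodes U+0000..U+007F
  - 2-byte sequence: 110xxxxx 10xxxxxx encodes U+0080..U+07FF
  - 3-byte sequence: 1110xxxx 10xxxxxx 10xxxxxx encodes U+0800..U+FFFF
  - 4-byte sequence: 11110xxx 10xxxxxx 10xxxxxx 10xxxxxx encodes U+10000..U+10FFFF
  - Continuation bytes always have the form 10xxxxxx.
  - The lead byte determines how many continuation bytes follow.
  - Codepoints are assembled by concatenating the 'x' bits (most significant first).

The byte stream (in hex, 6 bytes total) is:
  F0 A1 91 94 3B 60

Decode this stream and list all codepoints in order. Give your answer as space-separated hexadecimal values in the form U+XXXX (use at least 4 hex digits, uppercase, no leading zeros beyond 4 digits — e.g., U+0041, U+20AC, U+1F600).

Answer: U+21454 U+003B U+0060

Derivation:
Byte[0]=F0: 4-byte lead, need 3 cont bytes. acc=0x0
Byte[1]=A1: continuation. acc=(acc<<6)|0x21=0x21
Byte[2]=91: continuation. acc=(acc<<6)|0x11=0x851
Byte[3]=94: continuation. acc=(acc<<6)|0x14=0x21454
Completed: cp=U+21454 (starts at byte 0)
Byte[4]=3B: 1-byte ASCII. cp=U+003B
Byte[5]=60: 1-byte ASCII. cp=U+0060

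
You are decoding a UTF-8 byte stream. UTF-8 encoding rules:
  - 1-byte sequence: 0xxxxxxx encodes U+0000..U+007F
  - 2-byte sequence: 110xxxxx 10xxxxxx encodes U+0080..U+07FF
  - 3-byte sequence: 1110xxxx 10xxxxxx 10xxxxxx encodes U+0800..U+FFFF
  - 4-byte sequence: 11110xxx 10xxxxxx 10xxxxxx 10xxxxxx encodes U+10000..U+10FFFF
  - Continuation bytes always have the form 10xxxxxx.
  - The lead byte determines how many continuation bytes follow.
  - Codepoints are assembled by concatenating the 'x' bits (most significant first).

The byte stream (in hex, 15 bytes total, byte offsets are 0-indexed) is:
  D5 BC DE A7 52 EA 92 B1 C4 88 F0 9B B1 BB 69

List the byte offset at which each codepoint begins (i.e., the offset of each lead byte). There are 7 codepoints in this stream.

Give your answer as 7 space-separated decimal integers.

Byte[0]=D5: 2-byte lead, need 1 cont bytes. acc=0x15
Byte[1]=BC: continuation. acc=(acc<<6)|0x3C=0x57C
Completed: cp=U+057C (starts at byte 0)
Byte[2]=DE: 2-byte lead, need 1 cont bytes. acc=0x1E
Byte[3]=A7: continuation. acc=(acc<<6)|0x27=0x7A7
Completed: cp=U+07A7 (starts at byte 2)
Byte[4]=52: 1-byte ASCII. cp=U+0052
Byte[5]=EA: 3-byte lead, need 2 cont bytes. acc=0xA
Byte[6]=92: continuation. acc=(acc<<6)|0x12=0x292
Byte[7]=B1: continuation. acc=(acc<<6)|0x31=0xA4B1
Completed: cp=U+A4B1 (starts at byte 5)
Byte[8]=C4: 2-byte lead, need 1 cont bytes. acc=0x4
Byte[9]=88: continuation. acc=(acc<<6)|0x08=0x108
Completed: cp=U+0108 (starts at byte 8)
Byte[10]=F0: 4-byte lead, need 3 cont bytes. acc=0x0
Byte[11]=9B: continuation. acc=(acc<<6)|0x1B=0x1B
Byte[12]=B1: continuation. acc=(acc<<6)|0x31=0x6F1
Byte[13]=BB: continuation. acc=(acc<<6)|0x3B=0x1BC7B
Completed: cp=U+1BC7B (starts at byte 10)
Byte[14]=69: 1-byte ASCII. cp=U+0069

Answer: 0 2 4 5 8 10 14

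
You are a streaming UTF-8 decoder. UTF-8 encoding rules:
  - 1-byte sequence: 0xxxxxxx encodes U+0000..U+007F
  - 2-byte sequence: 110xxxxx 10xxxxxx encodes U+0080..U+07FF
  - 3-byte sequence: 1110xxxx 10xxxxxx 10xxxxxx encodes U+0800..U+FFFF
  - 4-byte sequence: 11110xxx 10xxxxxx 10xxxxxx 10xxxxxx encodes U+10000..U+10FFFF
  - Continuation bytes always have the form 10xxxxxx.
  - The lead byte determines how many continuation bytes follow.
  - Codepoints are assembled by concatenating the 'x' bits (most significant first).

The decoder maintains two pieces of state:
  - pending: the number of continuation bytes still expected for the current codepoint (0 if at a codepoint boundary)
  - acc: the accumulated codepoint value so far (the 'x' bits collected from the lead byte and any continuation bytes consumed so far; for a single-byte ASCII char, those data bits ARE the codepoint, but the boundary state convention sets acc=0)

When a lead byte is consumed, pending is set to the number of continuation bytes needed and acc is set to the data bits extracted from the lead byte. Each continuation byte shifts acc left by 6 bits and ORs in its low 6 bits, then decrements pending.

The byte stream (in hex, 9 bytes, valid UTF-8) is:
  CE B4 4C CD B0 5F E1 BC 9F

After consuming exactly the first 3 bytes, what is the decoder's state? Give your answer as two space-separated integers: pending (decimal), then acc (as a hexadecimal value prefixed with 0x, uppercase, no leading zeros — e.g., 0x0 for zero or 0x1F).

Byte[0]=CE: 2-byte lead. pending=1, acc=0xE
Byte[1]=B4: continuation. acc=(acc<<6)|0x34=0x3B4, pending=0
Byte[2]=4C: 1-byte. pending=0, acc=0x0

Answer: 0 0x0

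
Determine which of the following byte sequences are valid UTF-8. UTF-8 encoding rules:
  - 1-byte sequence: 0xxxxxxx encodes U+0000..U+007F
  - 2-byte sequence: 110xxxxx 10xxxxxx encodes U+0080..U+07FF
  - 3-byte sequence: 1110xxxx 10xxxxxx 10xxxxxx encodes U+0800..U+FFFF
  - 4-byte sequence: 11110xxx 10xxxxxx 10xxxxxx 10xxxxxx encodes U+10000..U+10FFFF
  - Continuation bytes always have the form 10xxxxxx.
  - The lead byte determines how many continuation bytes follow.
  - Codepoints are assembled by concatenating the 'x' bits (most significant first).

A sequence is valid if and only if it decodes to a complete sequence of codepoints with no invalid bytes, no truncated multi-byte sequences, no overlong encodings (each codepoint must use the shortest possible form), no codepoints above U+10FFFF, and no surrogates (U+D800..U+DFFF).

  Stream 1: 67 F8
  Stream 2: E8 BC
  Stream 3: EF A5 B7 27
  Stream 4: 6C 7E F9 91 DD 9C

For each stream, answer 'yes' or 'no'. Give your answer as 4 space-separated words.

Answer: no no yes no

Derivation:
Stream 1: error at byte offset 1. INVALID
Stream 2: error at byte offset 2. INVALID
Stream 3: decodes cleanly. VALID
Stream 4: error at byte offset 2. INVALID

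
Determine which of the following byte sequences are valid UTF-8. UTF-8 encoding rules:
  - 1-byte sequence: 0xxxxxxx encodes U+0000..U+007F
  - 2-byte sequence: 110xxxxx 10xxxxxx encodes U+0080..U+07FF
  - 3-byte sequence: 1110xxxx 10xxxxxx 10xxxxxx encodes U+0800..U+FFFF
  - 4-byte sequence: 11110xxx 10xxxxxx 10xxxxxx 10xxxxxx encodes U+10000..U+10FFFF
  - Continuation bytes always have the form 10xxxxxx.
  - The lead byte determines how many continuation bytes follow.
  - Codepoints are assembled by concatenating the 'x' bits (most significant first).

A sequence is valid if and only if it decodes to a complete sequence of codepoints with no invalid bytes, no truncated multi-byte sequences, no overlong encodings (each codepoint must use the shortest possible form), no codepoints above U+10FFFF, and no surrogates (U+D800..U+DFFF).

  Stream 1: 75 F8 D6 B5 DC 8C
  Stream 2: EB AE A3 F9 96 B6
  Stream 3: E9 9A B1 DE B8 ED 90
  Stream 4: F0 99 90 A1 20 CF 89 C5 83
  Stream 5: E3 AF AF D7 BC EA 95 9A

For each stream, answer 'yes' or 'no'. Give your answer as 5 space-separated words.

Answer: no no no yes yes

Derivation:
Stream 1: error at byte offset 1. INVALID
Stream 2: error at byte offset 3. INVALID
Stream 3: error at byte offset 7. INVALID
Stream 4: decodes cleanly. VALID
Stream 5: decodes cleanly. VALID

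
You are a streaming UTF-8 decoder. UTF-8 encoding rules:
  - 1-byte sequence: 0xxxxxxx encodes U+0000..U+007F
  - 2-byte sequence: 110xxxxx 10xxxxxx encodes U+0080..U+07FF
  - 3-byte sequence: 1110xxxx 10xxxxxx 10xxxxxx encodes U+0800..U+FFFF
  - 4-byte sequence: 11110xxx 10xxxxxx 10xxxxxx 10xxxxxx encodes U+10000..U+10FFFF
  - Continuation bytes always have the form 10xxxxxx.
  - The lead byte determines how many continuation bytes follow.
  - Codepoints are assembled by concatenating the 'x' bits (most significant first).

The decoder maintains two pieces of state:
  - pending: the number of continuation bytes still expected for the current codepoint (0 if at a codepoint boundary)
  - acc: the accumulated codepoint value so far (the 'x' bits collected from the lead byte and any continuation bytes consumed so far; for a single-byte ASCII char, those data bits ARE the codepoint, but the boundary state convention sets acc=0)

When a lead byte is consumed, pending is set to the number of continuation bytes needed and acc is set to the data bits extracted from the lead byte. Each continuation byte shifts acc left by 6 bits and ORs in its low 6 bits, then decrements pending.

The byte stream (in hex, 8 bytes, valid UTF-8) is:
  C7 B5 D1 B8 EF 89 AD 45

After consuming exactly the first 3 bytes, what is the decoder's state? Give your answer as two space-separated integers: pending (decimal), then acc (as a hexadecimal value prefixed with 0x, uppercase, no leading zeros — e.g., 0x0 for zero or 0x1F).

Answer: 1 0x11

Derivation:
Byte[0]=C7: 2-byte lead. pending=1, acc=0x7
Byte[1]=B5: continuation. acc=(acc<<6)|0x35=0x1F5, pending=0
Byte[2]=D1: 2-byte lead. pending=1, acc=0x11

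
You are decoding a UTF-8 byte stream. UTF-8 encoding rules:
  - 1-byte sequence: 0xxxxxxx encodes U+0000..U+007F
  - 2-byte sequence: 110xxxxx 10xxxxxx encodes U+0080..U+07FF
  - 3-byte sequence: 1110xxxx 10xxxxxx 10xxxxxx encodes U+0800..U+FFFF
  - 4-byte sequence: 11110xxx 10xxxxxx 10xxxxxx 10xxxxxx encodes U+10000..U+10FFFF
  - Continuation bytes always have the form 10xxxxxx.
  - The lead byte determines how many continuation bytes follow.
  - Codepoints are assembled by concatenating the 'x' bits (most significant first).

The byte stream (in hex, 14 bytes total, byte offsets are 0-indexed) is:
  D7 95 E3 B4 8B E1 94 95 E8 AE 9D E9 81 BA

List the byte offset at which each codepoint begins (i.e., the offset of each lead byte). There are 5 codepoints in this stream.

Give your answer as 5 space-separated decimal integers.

Answer: 0 2 5 8 11

Derivation:
Byte[0]=D7: 2-byte lead, need 1 cont bytes. acc=0x17
Byte[1]=95: continuation. acc=(acc<<6)|0x15=0x5D5
Completed: cp=U+05D5 (starts at byte 0)
Byte[2]=E3: 3-byte lead, need 2 cont bytes. acc=0x3
Byte[3]=B4: continuation. acc=(acc<<6)|0x34=0xF4
Byte[4]=8B: continuation. acc=(acc<<6)|0x0B=0x3D0B
Completed: cp=U+3D0B (starts at byte 2)
Byte[5]=E1: 3-byte lead, need 2 cont bytes. acc=0x1
Byte[6]=94: continuation. acc=(acc<<6)|0x14=0x54
Byte[7]=95: continuation. acc=(acc<<6)|0x15=0x1515
Completed: cp=U+1515 (starts at byte 5)
Byte[8]=E8: 3-byte lead, need 2 cont bytes. acc=0x8
Byte[9]=AE: continuation. acc=(acc<<6)|0x2E=0x22E
Byte[10]=9D: continuation. acc=(acc<<6)|0x1D=0x8B9D
Completed: cp=U+8B9D (starts at byte 8)
Byte[11]=E9: 3-byte lead, need 2 cont bytes. acc=0x9
Byte[12]=81: continuation. acc=(acc<<6)|0x01=0x241
Byte[13]=BA: continuation. acc=(acc<<6)|0x3A=0x907A
Completed: cp=U+907A (starts at byte 11)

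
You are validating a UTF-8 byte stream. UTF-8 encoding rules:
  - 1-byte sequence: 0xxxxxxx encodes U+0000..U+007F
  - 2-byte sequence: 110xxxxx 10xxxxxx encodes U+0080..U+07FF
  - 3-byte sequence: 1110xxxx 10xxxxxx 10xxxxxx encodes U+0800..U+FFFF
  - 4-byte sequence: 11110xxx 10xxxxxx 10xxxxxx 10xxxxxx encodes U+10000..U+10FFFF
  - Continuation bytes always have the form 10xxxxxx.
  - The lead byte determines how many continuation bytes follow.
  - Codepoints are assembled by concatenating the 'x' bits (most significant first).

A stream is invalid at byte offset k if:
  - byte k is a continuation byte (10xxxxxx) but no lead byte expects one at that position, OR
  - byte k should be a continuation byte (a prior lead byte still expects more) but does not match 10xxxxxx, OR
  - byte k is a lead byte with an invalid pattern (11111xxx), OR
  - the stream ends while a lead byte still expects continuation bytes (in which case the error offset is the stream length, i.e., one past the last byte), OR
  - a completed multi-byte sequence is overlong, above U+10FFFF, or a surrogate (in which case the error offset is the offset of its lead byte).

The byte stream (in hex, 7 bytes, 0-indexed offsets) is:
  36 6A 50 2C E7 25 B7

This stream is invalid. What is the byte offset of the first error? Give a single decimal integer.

Byte[0]=36: 1-byte ASCII. cp=U+0036
Byte[1]=6A: 1-byte ASCII. cp=U+006A
Byte[2]=50: 1-byte ASCII. cp=U+0050
Byte[3]=2C: 1-byte ASCII. cp=U+002C
Byte[4]=E7: 3-byte lead, need 2 cont bytes. acc=0x7
Byte[5]=25: expected 10xxxxxx continuation. INVALID

Answer: 5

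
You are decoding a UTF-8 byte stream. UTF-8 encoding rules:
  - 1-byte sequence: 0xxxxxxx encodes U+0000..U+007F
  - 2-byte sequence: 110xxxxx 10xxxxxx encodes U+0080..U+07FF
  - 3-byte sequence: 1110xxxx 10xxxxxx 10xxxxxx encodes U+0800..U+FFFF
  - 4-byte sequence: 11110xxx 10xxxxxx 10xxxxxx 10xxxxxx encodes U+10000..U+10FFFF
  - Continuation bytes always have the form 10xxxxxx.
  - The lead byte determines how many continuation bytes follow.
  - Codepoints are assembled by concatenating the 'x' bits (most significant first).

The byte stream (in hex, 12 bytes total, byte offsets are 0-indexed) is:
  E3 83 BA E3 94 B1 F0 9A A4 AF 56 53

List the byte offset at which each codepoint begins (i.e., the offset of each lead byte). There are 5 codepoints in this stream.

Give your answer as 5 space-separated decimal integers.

Byte[0]=E3: 3-byte lead, need 2 cont bytes. acc=0x3
Byte[1]=83: continuation. acc=(acc<<6)|0x03=0xC3
Byte[2]=BA: continuation. acc=(acc<<6)|0x3A=0x30FA
Completed: cp=U+30FA (starts at byte 0)
Byte[3]=E3: 3-byte lead, need 2 cont bytes. acc=0x3
Byte[4]=94: continuation. acc=(acc<<6)|0x14=0xD4
Byte[5]=B1: continuation. acc=(acc<<6)|0x31=0x3531
Completed: cp=U+3531 (starts at byte 3)
Byte[6]=F0: 4-byte lead, need 3 cont bytes. acc=0x0
Byte[7]=9A: continuation. acc=(acc<<6)|0x1A=0x1A
Byte[8]=A4: continuation. acc=(acc<<6)|0x24=0x6A4
Byte[9]=AF: continuation. acc=(acc<<6)|0x2F=0x1A92F
Completed: cp=U+1A92F (starts at byte 6)
Byte[10]=56: 1-byte ASCII. cp=U+0056
Byte[11]=53: 1-byte ASCII. cp=U+0053

Answer: 0 3 6 10 11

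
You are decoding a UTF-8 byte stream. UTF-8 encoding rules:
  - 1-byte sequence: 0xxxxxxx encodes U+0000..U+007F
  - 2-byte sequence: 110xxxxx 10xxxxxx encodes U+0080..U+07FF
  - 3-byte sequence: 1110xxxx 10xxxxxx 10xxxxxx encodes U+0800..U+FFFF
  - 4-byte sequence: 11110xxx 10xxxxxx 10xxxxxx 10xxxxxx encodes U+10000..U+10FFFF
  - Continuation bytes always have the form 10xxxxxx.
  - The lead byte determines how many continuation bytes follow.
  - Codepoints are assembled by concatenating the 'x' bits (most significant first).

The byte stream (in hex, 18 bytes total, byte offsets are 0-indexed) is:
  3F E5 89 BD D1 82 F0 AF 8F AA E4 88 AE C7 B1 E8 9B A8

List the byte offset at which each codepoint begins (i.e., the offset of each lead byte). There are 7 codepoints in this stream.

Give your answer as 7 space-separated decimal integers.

Byte[0]=3F: 1-byte ASCII. cp=U+003F
Byte[1]=E5: 3-byte lead, need 2 cont bytes. acc=0x5
Byte[2]=89: continuation. acc=(acc<<6)|0x09=0x149
Byte[3]=BD: continuation. acc=(acc<<6)|0x3D=0x527D
Completed: cp=U+527D (starts at byte 1)
Byte[4]=D1: 2-byte lead, need 1 cont bytes. acc=0x11
Byte[5]=82: continuation. acc=(acc<<6)|0x02=0x442
Completed: cp=U+0442 (starts at byte 4)
Byte[6]=F0: 4-byte lead, need 3 cont bytes. acc=0x0
Byte[7]=AF: continuation. acc=(acc<<6)|0x2F=0x2F
Byte[8]=8F: continuation. acc=(acc<<6)|0x0F=0xBCF
Byte[9]=AA: continuation. acc=(acc<<6)|0x2A=0x2F3EA
Completed: cp=U+2F3EA (starts at byte 6)
Byte[10]=E4: 3-byte lead, need 2 cont bytes. acc=0x4
Byte[11]=88: continuation. acc=(acc<<6)|0x08=0x108
Byte[12]=AE: continuation. acc=(acc<<6)|0x2E=0x422E
Completed: cp=U+422E (starts at byte 10)
Byte[13]=C7: 2-byte lead, need 1 cont bytes. acc=0x7
Byte[14]=B1: continuation. acc=(acc<<6)|0x31=0x1F1
Completed: cp=U+01F1 (starts at byte 13)
Byte[15]=E8: 3-byte lead, need 2 cont bytes. acc=0x8
Byte[16]=9B: continuation. acc=(acc<<6)|0x1B=0x21B
Byte[17]=A8: continuation. acc=(acc<<6)|0x28=0x86E8
Completed: cp=U+86E8 (starts at byte 15)

Answer: 0 1 4 6 10 13 15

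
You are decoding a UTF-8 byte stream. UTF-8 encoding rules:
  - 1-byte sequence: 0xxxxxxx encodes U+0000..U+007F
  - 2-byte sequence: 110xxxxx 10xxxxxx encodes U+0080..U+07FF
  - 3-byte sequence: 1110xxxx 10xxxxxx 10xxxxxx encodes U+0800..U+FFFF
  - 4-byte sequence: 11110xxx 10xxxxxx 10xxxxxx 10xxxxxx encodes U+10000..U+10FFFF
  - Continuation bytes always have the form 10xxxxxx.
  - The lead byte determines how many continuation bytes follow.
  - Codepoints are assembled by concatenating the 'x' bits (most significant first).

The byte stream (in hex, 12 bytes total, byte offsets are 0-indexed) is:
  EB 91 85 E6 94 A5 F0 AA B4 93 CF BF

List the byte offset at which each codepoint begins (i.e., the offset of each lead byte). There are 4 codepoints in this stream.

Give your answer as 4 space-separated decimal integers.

Answer: 0 3 6 10

Derivation:
Byte[0]=EB: 3-byte lead, need 2 cont bytes. acc=0xB
Byte[1]=91: continuation. acc=(acc<<6)|0x11=0x2D1
Byte[2]=85: continuation. acc=(acc<<6)|0x05=0xB445
Completed: cp=U+B445 (starts at byte 0)
Byte[3]=E6: 3-byte lead, need 2 cont bytes. acc=0x6
Byte[4]=94: continuation. acc=(acc<<6)|0x14=0x194
Byte[5]=A5: continuation. acc=(acc<<6)|0x25=0x6525
Completed: cp=U+6525 (starts at byte 3)
Byte[6]=F0: 4-byte lead, need 3 cont bytes. acc=0x0
Byte[7]=AA: continuation. acc=(acc<<6)|0x2A=0x2A
Byte[8]=B4: continuation. acc=(acc<<6)|0x34=0xAB4
Byte[9]=93: continuation. acc=(acc<<6)|0x13=0x2AD13
Completed: cp=U+2AD13 (starts at byte 6)
Byte[10]=CF: 2-byte lead, need 1 cont bytes. acc=0xF
Byte[11]=BF: continuation. acc=(acc<<6)|0x3F=0x3FF
Completed: cp=U+03FF (starts at byte 10)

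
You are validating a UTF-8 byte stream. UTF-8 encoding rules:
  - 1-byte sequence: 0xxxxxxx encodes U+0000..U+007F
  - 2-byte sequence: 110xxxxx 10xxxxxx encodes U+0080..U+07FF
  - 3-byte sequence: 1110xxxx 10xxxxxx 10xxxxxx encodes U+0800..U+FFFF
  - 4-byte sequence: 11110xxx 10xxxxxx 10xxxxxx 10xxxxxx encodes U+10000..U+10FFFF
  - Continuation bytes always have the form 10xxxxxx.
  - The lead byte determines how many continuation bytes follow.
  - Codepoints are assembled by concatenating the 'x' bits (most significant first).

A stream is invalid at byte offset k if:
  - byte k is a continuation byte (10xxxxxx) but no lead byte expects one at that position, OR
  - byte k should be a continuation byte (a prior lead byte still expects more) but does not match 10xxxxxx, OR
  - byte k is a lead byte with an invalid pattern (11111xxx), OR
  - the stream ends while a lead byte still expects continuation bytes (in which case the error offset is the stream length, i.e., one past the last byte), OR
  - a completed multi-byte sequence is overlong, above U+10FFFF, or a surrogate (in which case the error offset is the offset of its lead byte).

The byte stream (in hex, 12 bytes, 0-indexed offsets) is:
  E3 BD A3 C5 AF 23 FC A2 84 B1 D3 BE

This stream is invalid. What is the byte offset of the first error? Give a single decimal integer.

Byte[0]=E3: 3-byte lead, need 2 cont bytes. acc=0x3
Byte[1]=BD: continuation. acc=(acc<<6)|0x3D=0xFD
Byte[2]=A3: continuation. acc=(acc<<6)|0x23=0x3F63
Completed: cp=U+3F63 (starts at byte 0)
Byte[3]=C5: 2-byte lead, need 1 cont bytes. acc=0x5
Byte[4]=AF: continuation. acc=(acc<<6)|0x2F=0x16F
Completed: cp=U+016F (starts at byte 3)
Byte[5]=23: 1-byte ASCII. cp=U+0023
Byte[6]=FC: INVALID lead byte (not 0xxx/110x/1110/11110)

Answer: 6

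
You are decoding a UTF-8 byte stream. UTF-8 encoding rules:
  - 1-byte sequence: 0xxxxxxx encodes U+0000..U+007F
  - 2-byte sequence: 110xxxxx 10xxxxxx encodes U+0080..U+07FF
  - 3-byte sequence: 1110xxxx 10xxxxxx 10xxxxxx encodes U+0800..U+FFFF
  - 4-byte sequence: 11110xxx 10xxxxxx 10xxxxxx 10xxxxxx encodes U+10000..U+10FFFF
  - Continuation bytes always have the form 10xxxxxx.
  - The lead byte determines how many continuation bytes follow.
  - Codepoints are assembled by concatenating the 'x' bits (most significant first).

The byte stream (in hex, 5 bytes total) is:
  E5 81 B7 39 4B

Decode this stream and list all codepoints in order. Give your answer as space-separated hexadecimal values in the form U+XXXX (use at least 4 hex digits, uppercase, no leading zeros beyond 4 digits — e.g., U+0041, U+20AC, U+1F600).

Answer: U+5077 U+0039 U+004B

Derivation:
Byte[0]=E5: 3-byte lead, need 2 cont bytes. acc=0x5
Byte[1]=81: continuation. acc=(acc<<6)|0x01=0x141
Byte[2]=B7: continuation. acc=(acc<<6)|0x37=0x5077
Completed: cp=U+5077 (starts at byte 0)
Byte[3]=39: 1-byte ASCII. cp=U+0039
Byte[4]=4B: 1-byte ASCII. cp=U+004B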